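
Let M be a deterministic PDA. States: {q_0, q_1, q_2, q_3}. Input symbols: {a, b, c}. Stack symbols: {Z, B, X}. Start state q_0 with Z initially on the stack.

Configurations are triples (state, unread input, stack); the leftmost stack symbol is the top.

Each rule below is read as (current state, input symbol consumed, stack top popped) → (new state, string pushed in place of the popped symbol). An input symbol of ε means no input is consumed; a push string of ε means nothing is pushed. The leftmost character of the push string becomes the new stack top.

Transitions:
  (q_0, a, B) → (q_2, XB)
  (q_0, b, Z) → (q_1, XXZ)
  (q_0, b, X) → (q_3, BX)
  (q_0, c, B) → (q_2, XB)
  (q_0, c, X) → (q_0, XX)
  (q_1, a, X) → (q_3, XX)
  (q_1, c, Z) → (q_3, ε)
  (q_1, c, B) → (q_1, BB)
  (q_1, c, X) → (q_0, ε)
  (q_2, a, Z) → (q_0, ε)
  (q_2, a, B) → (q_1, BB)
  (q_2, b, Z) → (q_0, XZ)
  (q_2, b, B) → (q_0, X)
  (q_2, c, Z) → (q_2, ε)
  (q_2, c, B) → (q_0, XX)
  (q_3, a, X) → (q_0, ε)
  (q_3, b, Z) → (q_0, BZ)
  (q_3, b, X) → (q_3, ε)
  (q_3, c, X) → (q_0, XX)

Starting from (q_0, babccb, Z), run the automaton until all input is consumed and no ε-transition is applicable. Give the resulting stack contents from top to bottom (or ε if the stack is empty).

(q_0, babccb, Z) ⊢ (q_1, abccb, XXZ) ⊢ (q_3, bccb, XXXZ) ⊢ (q_3, ccb, XXZ) ⊢ (q_0, cb, XXXZ) ⊢ (q_0, b, XXXXZ) ⊢ (q_3, ε, BXXXXZ)
All input consumed in state q_3 with stack BXXXXZ.

BXXXXZ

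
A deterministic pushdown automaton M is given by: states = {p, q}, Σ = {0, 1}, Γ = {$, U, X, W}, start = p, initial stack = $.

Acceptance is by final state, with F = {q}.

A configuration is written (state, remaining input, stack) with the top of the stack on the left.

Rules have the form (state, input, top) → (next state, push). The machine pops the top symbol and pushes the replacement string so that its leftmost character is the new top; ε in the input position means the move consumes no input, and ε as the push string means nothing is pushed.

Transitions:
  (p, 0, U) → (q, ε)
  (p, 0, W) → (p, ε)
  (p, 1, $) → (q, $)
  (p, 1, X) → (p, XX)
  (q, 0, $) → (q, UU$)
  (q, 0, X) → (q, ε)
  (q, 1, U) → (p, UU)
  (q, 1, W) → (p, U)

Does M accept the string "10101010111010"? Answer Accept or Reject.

Reject

(p, 10101010111010, $)
  read 1, top $: go to q, push $ → (q, 0101010111010, $)
  read 0, top $: go to q, push UU$ → (q, 101010111010, UU$)
  read 1, top U: go to p, push UU → (p, 01010111010, UUU$)
  read 0, top U: go to q, push ε → (q, 1010111010, UU$)
  read 1, top U: go to p, push UU → (p, 010111010, UUU$)
  read 0, top U: go to q, push ε → (q, 10111010, UU$)
  read 1, top U: go to p, push UU → (p, 0111010, UUU$)
  read 0, top U: go to q, push ε → (q, 111010, UU$)
  read 1, top U: go to p, push UU → (p, 11010, UUU$)
No transition applies at (p, 11010, UUU$); input not fully consumed.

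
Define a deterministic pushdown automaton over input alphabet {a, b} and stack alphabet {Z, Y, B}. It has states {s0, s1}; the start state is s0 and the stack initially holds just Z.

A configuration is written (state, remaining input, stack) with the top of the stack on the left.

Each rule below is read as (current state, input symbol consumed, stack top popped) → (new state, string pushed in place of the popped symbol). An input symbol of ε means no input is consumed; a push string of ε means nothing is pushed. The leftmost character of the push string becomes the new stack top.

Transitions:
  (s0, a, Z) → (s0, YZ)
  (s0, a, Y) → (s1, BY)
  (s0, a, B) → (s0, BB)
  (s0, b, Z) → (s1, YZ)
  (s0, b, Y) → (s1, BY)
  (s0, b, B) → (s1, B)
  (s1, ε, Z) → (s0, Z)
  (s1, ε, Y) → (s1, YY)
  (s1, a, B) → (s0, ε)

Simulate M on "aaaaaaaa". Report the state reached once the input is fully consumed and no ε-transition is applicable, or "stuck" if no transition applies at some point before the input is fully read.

s1

(s0, aaaaaaaa, Z)
  read a, top Z: go to s0, push YZ → (s0, aaaaaaa, YZ)
  read a, top Y: go to s1, push BY → (s1, aaaaaa, BYZ)
  read a, top B: go to s0, push ε → (s0, aaaaa, YZ)
  read a, top Y: go to s1, push BY → (s1, aaaa, BYZ)
  read a, top B: go to s0, push ε → (s0, aaa, YZ)
  read a, top Y: go to s1, push BY → (s1, aa, BYZ)
  read a, top B: go to s0, push ε → (s0, a, YZ)
  read a, top Y: go to s1, push BY → (s1, ε, BYZ)
All input consumed; M is in state s1.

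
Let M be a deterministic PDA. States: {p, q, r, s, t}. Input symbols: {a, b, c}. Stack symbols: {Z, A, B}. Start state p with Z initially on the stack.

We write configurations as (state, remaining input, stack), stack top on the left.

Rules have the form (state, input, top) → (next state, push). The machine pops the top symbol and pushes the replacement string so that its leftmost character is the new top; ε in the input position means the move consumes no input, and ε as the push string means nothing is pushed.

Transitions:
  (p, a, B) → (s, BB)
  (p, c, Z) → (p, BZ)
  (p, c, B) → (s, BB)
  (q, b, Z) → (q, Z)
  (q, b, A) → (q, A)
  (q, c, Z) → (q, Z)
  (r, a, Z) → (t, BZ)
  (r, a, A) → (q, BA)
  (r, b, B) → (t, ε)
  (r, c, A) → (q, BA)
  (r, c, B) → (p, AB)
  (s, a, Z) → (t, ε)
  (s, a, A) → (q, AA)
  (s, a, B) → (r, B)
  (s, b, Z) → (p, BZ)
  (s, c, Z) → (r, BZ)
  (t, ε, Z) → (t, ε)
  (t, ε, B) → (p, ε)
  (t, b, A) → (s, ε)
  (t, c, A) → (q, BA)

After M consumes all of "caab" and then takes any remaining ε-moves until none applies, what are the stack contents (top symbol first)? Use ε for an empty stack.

Z

(p, caab, Z)
  read c, top Z: go to p, push BZ → (p, aab, BZ)
  read a, top B: go to s, push BB → (s, ab, BBZ)
  read a, top B: go to r, push B → (r, b, BBZ)
  read b, top B: go to t, push ε → (t, ε, BZ)
  ε-move, top B: go to p, push ε → (p, ε, Z)
All input consumed in state p with stack Z.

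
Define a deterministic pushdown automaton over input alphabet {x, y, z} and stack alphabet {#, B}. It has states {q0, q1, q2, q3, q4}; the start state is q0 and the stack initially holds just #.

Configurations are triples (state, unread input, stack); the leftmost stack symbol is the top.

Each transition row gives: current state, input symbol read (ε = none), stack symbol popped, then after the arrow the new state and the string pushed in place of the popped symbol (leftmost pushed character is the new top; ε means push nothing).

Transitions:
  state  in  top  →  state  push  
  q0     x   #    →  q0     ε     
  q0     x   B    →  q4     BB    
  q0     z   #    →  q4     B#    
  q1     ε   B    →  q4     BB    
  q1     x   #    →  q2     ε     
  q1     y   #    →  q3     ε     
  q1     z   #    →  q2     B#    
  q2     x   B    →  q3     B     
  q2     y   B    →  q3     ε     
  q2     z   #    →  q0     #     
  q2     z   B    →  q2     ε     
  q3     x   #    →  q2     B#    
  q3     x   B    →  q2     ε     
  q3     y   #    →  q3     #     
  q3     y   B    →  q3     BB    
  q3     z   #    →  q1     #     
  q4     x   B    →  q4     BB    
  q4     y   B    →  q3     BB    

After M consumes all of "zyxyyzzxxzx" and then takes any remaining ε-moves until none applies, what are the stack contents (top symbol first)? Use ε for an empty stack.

(q0, zyxyyzzxxzx, #) ⊢ (q4, yxyyzzxxzx, B#) ⊢ (q3, xyyzzxxzx, BB#) ⊢ (q2, yyzzxxzx, B#) ⊢ (q3, yzzxxzx, #) ⊢ (q3, zzxxzx, #) ⊢ (q1, zxxzx, #) ⊢ (q2, xxzx, B#) ⊢ (q3, xzx, B#) ⊢ (q2, zx, #) ⊢ (q0, x, #) ⊢ (q0, ε, ε)
All input consumed in state q0 with stack ε.

ε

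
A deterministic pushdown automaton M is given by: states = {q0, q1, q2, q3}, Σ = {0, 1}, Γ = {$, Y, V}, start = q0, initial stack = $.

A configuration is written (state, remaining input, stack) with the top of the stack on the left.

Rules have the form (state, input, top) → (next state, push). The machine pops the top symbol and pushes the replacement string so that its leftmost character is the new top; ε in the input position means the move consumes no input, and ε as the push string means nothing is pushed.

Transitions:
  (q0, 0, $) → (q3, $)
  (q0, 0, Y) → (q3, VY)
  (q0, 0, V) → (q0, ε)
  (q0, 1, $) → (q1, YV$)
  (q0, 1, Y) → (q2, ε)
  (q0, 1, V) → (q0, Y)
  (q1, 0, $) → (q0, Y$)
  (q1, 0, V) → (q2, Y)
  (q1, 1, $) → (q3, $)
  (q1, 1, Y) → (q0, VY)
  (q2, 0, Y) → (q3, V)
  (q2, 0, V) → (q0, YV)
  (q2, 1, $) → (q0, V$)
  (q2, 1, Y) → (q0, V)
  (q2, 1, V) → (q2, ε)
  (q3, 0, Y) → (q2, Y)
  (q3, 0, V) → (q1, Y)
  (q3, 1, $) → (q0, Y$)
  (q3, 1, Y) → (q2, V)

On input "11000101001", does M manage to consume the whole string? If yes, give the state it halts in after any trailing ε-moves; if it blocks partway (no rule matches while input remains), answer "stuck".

(q0, 11000101001, $)
  read 1, top $: go to q1, push YV$ → (q1, 1000101001, YV$)
  read 1, top Y: go to q0, push VY → (q0, 000101001, VYV$)
  read 0, top V: go to q0, push ε → (q0, 00101001, YV$)
  read 0, top Y: go to q3, push VY → (q3, 0101001, VYV$)
  read 0, top V: go to q1, push Y → (q1, 101001, YYV$)
  read 1, top Y: go to q0, push VY → (q0, 01001, VYYV$)
  read 0, top V: go to q0, push ε → (q0, 1001, YYV$)
  read 1, top Y: go to q2, push ε → (q2, 001, YV$)
  read 0, top Y: go to q3, push V → (q3, 01, VV$)
  read 0, top V: go to q1, push Y → (q1, 1, YV$)
  read 1, top Y: go to q0, push VY → (q0, ε, VYV$)
All input consumed; M is in state q0.

q0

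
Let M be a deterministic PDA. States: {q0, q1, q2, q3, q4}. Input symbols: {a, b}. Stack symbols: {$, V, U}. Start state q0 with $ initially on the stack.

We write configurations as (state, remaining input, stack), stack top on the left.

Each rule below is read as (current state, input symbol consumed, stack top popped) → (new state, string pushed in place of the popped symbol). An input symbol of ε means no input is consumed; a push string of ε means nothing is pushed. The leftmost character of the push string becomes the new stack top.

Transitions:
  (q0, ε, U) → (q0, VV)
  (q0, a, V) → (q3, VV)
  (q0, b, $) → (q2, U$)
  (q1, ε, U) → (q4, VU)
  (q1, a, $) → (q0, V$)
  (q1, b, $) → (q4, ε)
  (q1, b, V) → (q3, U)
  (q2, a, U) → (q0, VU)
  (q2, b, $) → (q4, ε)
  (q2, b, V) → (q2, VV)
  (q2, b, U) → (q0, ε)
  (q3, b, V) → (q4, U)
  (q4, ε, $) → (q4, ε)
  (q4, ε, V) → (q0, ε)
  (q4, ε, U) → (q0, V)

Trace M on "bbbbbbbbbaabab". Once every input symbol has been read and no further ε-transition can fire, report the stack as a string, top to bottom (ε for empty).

VVVU$

(q0, bbbbbbbbbaabab, $)
  read b, top $: go to q2, push U$ → (q2, bbbbbbbbaabab, U$)
  read b, top U: go to q0, push ε → (q0, bbbbbbbaabab, $)
  read b, top $: go to q2, push U$ → (q2, bbbbbbaabab, U$)
  read b, top U: go to q0, push ε → (q0, bbbbbaabab, $)
  read b, top $: go to q2, push U$ → (q2, bbbbaabab, U$)
  read b, top U: go to q0, push ε → (q0, bbbaabab, $)
  read b, top $: go to q2, push U$ → (q2, bbaabab, U$)
  read b, top U: go to q0, push ε → (q0, baabab, $)
  read b, top $: go to q2, push U$ → (q2, aabab, U$)
  read a, top U: go to q0, push VU → (q0, abab, VU$)
  read a, top V: go to q3, push VV → (q3, bab, VVU$)
  read b, top V: go to q4, push U → (q4, ab, UVU$)
  ε-move, top U: go to q0, push V → (q0, ab, VVU$)
  read a, top V: go to q3, push VV → (q3, b, VVVU$)
  read b, top V: go to q4, push U → (q4, ε, UVVU$)
  ε-move, top U: go to q0, push V → (q0, ε, VVVU$)
All input consumed in state q0 with stack VVVU$.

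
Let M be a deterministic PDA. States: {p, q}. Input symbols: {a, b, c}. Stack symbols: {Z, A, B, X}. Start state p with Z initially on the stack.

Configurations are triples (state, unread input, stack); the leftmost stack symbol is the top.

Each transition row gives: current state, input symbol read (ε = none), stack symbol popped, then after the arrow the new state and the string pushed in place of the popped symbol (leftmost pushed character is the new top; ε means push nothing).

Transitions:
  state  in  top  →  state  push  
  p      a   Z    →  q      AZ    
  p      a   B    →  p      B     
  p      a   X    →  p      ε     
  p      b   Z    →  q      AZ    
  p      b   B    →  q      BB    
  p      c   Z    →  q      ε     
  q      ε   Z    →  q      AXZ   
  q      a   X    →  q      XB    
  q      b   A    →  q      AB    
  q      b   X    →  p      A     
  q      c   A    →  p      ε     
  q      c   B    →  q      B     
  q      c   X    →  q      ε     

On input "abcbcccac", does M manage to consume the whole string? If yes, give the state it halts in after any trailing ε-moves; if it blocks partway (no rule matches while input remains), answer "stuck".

stuck

(p, abcbcccac, Z)
  read a, top Z: go to q, push AZ → (q, bcbcccac, AZ)
  read b, top A: go to q, push AB → (q, cbcccac, ABZ)
  read c, top A: go to p, push ε → (p, bcccac, BZ)
  read b, top B: go to q, push BB → (q, cccac, BBZ)
  read c, top B: go to q, push B → (q, ccac, BBZ)
  read c, top B: go to q, push B → (q, cac, BBZ)
  read c, top B: go to q, push B → (q, ac, BBZ)
No transition for (q, a, top B); M blocks with input ac remaining.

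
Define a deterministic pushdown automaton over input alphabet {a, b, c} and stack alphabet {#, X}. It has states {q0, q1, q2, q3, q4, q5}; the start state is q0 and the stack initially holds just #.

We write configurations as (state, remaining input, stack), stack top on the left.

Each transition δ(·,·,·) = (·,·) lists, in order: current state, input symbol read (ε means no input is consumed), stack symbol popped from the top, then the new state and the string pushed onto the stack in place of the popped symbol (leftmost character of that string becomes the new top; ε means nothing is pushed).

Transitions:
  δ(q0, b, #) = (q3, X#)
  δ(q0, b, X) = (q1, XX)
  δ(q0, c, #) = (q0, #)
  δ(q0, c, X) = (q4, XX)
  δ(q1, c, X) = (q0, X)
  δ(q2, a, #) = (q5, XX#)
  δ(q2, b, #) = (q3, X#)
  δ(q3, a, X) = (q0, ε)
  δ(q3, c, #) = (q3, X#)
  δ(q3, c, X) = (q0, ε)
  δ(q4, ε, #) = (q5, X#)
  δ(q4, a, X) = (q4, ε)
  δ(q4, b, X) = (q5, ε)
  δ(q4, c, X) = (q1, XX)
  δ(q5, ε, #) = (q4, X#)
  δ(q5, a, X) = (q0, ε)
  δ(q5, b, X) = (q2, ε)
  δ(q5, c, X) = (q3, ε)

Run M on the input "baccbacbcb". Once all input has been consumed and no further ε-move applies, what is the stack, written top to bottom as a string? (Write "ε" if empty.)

(q0, baccbacbcb, #)
  read b, top #: go to q3, push X# → (q3, accbacbcb, X#)
  read a, top X: go to q0, push ε → (q0, ccbacbcb, #)
  read c, top #: go to q0, push # → (q0, cbacbcb, #)
  read c, top #: go to q0, push # → (q0, bacbcb, #)
  read b, top #: go to q3, push X# → (q3, acbcb, X#)
  read a, top X: go to q0, push ε → (q0, cbcb, #)
  read c, top #: go to q0, push # → (q0, bcb, #)
  read b, top #: go to q3, push X# → (q3, cb, X#)
  read c, top X: go to q0, push ε → (q0, b, #)
  read b, top #: go to q3, push X# → (q3, ε, X#)
All input consumed in state q3 with stack X#.

X#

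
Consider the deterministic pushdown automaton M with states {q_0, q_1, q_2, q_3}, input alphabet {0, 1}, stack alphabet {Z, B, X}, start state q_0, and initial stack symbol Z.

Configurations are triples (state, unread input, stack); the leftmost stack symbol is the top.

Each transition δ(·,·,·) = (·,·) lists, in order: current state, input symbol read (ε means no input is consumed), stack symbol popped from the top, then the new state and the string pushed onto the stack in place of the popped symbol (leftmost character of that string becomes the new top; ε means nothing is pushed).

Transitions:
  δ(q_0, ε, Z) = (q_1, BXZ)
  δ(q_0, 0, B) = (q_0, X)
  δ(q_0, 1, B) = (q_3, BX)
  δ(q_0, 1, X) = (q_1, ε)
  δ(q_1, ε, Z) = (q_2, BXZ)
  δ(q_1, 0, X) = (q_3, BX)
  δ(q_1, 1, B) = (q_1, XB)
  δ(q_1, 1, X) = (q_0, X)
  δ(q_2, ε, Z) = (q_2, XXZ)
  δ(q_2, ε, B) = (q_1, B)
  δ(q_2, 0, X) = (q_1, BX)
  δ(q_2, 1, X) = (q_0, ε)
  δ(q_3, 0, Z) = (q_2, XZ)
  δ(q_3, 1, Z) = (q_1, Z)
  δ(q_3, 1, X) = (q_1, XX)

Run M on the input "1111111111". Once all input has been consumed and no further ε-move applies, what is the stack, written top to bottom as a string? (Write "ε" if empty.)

XBXZ

(q_0, 1111111111, Z)
  ε-move, top Z: go to q_1, push BXZ → (q_1, 1111111111, BXZ)
  read 1, top B: go to q_1, push XB → (q_1, 111111111, XBXZ)
  read 1, top X: go to q_0, push X → (q_0, 11111111, XBXZ)
  read 1, top X: go to q_1, push ε → (q_1, 1111111, BXZ)
  read 1, top B: go to q_1, push XB → (q_1, 111111, XBXZ)
  read 1, top X: go to q_0, push X → (q_0, 11111, XBXZ)
  read 1, top X: go to q_1, push ε → (q_1, 1111, BXZ)
  read 1, top B: go to q_1, push XB → (q_1, 111, XBXZ)
  read 1, top X: go to q_0, push X → (q_0, 11, XBXZ)
  read 1, top X: go to q_1, push ε → (q_1, 1, BXZ)
  read 1, top B: go to q_1, push XB → (q_1, ε, XBXZ)
All input consumed in state q_1 with stack XBXZ.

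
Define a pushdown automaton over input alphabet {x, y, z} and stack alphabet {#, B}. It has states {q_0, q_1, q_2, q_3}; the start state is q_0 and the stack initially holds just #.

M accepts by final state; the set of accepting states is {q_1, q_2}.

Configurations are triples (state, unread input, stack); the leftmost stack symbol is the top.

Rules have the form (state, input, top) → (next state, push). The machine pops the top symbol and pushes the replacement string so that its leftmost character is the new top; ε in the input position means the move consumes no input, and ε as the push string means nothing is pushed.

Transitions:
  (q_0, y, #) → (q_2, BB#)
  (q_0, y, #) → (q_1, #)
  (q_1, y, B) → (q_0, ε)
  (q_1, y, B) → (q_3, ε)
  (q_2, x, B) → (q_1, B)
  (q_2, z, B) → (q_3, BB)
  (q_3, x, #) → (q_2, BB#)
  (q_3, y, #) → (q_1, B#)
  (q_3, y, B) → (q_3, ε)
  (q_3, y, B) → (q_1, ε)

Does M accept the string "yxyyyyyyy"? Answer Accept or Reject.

Accept

One accepting computation: (q_0, yxyyyyyyy, #) ⊢ (q_2, xyyyyyyy, BB#) ⊢ (q_1, yyyyyyy, BB#) ⊢ (q_3, yyyyyy, B#) ⊢ (q_3, yyyyy, #) ⊢ (q_1, yyyy, B#) ⊢ (q_3, yyy, #) ⊢ (q_1, yy, B#) ⊢ (q_0, y, #) ⊢ (q_2, ε, BB#)
All input consumed and state q_2 ∈ F.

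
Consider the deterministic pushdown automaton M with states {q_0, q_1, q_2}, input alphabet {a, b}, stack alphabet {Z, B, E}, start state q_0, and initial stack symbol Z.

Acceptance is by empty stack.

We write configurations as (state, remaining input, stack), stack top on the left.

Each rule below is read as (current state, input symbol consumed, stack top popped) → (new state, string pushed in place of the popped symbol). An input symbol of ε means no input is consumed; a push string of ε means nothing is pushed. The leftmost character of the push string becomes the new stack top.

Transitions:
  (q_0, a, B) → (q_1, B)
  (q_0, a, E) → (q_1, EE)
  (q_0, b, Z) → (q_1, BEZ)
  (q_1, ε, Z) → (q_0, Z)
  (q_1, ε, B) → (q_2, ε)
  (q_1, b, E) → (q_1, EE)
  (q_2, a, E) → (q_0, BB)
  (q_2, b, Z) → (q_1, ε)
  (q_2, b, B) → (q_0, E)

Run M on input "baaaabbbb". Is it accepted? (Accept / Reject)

(q_0, baaaabbbb, Z)
  read b, top Z: go to q_1, push BEZ → (q_1, aaaabbbb, BEZ)
  ε-move, top B: go to q_2, push ε → (q_2, aaaabbbb, EZ)
  read a, top E: go to q_0, push BB → (q_0, aaabbbb, BBZ)
  read a, top B: go to q_1, push B → (q_1, aabbbb, BBZ)
  ε-move, top B: go to q_2, push ε → (q_2, aabbbb, BZ)
No transition applies at (q_2, aabbbb, BZ); input not fully consumed.

Reject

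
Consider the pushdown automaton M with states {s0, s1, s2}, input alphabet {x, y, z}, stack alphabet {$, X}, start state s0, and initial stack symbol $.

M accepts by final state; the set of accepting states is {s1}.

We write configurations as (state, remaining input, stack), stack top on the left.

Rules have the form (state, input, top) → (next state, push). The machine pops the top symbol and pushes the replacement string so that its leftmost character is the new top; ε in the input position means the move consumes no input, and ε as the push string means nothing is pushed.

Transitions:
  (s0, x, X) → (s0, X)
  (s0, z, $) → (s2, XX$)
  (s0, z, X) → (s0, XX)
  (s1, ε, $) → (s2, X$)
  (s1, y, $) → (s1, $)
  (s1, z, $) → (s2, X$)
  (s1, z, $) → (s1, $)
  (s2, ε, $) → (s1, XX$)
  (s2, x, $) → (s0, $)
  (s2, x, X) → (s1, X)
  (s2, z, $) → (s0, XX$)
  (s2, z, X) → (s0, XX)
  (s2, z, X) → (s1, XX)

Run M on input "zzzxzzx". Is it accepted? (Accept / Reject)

Reject

No computation consumes all input and reaches a final state.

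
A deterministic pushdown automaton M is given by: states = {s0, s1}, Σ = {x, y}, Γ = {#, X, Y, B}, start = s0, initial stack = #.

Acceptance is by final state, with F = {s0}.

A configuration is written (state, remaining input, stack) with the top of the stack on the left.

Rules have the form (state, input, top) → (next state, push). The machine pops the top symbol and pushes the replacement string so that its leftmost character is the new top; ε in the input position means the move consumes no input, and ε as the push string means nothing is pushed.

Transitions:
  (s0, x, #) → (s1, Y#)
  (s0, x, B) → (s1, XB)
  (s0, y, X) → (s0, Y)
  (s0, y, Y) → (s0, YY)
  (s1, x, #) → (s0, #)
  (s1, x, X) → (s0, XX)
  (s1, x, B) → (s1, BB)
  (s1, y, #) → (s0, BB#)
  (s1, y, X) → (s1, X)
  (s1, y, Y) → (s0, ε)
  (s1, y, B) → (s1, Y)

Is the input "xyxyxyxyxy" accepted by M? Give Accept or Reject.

Accept

(s0, xyxyxyxyxy, #)
  read x, top #: go to s1, push Y# → (s1, yxyxyxyxy, Y#)
  read y, top Y: go to s0, push ε → (s0, xyxyxyxy, #)
  read x, top #: go to s1, push Y# → (s1, yxyxyxy, Y#)
  read y, top Y: go to s0, push ε → (s0, xyxyxy, #)
  read x, top #: go to s1, push Y# → (s1, yxyxy, Y#)
  read y, top Y: go to s0, push ε → (s0, xyxy, #)
  read x, top #: go to s1, push Y# → (s1, yxy, Y#)
  read y, top Y: go to s0, push ε → (s0, xy, #)
  read x, top #: go to s1, push Y# → (s1, y, Y#)
  read y, top Y: go to s0, push ε → (s0, ε, #)
All input consumed; state s0 ∈ F.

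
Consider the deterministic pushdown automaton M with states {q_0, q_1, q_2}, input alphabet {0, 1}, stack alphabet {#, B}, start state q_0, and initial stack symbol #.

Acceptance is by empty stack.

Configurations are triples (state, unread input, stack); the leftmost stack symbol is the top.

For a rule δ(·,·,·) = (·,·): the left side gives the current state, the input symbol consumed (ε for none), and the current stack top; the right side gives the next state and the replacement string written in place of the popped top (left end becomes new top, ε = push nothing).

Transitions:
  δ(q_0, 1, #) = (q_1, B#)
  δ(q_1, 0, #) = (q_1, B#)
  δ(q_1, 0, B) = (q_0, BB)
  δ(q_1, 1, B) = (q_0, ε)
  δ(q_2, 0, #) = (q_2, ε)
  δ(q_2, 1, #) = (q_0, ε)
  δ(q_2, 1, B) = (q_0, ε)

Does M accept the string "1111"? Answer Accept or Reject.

(q_0, 1111, #)
  read 1, top #: go to q_1, push B# → (q_1, 111, B#)
  read 1, top B: go to q_0, push ε → (q_0, 11, #)
  read 1, top #: go to q_1, push B# → (q_1, 1, B#)
  read 1, top B: go to q_0, push ε → (q_0, ε, #)
All input consumed; stack is #, not empty, and no further ε-move applies.

Reject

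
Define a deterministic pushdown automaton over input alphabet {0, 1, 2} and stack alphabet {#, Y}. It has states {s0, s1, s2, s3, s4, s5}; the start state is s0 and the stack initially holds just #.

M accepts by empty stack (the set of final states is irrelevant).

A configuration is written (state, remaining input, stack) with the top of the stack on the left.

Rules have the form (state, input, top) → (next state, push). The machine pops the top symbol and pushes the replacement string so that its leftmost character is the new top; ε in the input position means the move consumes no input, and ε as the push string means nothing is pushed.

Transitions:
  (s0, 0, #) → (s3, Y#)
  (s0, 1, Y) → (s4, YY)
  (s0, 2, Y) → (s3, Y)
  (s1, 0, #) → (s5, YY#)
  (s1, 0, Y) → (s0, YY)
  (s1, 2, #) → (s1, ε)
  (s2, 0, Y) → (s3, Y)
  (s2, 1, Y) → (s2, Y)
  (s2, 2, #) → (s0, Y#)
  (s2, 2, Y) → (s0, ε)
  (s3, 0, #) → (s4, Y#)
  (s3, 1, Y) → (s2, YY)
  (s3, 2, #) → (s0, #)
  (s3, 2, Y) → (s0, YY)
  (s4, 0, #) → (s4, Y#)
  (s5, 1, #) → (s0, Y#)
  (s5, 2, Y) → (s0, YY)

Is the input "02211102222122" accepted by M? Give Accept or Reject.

Reject

(s0, 02211102222122, #)
  read 0, top #: go to s3, push Y# → (s3, 2211102222122, Y#)
  read 2, top Y: go to s0, push YY → (s0, 211102222122, YY#)
  read 2, top Y: go to s3, push Y → (s3, 11102222122, YY#)
  read 1, top Y: go to s2, push YY → (s2, 1102222122, YYY#)
  read 1, top Y: go to s2, push Y → (s2, 102222122, YYY#)
  read 1, top Y: go to s2, push Y → (s2, 02222122, YYY#)
  read 0, top Y: go to s3, push Y → (s3, 2222122, YYY#)
  read 2, top Y: go to s0, push YY → (s0, 222122, YYYY#)
  read 2, top Y: go to s3, push Y → (s3, 22122, YYYY#)
  read 2, top Y: go to s0, push YY → (s0, 2122, YYYYY#)
  read 2, top Y: go to s3, push Y → (s3, 122, YYYYY#)
  read 1, top Y: go to s2, push YY → (s2, 22, YYYYYY#)
  read 2, top Y: go to s0, push ε → (s0, 2, YYYYY#)
  read 2, top Y: go to s3, push Y → (s3, ε, YYYYY#)
All input consumed; stack is YYYYY#, not empty, and no further ε-move applies.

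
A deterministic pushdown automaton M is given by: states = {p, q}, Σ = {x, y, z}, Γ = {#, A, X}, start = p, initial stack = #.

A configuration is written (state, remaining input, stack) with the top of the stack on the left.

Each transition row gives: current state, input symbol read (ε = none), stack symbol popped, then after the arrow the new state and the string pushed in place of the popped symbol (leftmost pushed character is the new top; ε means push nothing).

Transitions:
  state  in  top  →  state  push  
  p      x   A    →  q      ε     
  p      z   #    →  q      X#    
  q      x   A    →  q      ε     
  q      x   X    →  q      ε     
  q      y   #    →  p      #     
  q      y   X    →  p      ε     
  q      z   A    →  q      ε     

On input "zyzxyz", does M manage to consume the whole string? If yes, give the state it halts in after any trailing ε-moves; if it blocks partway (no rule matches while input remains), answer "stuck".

q

(p, zyzxyz, #) ⊢ (q, yzxyz, X#) ⊢ (p, zxyz, #) ⊢ (q, xyz, X#) ⊢ (q, yz, #) ⊢ (p, z, #) ⊢ (q, ε, X#)
All input consumed; M is in state q.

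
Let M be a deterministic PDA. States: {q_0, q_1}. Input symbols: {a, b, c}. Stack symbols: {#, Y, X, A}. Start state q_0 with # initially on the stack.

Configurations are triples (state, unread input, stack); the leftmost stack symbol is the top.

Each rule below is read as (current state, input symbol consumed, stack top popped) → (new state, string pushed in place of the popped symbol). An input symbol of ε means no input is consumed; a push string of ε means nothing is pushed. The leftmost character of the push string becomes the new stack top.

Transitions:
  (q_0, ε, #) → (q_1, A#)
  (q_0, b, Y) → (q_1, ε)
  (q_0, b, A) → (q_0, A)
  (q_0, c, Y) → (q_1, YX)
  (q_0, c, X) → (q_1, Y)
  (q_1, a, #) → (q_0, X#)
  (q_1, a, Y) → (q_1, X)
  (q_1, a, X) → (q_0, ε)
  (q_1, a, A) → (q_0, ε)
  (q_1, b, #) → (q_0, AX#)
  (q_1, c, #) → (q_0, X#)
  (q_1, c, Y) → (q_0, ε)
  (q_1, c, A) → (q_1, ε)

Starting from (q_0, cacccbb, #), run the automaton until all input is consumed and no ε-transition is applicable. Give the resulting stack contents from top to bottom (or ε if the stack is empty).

AX#

(q_0, cacccbb, #)
  ε-move, top #: go to q_1, push A# → (q_1, cacccbb, A#)
  read c, top A: go to q_1, push ε → (q_1, acccbb, #)
  read a, top #: go to q_0, push X# → (q_0, cccbb, X#)
  read c, top X: go to q_1, push Y → (q_1, ccbb, Y#)
  read c, top Y: go to q_0, push ε → (q_0, cbb, #)
  ε-move, top #: go to q_1, push A# → (q_1, cbb, A#)
  read c, top A: go to q_1, push ε → (q_1, bb, #)
  read b, top #: go to q_0, push AX# → (q_0, b, AX#)
  read b, top A: go to q_0, push A → (q_0, ε, AX#)
All input consumed in state q_0 with stack AX#.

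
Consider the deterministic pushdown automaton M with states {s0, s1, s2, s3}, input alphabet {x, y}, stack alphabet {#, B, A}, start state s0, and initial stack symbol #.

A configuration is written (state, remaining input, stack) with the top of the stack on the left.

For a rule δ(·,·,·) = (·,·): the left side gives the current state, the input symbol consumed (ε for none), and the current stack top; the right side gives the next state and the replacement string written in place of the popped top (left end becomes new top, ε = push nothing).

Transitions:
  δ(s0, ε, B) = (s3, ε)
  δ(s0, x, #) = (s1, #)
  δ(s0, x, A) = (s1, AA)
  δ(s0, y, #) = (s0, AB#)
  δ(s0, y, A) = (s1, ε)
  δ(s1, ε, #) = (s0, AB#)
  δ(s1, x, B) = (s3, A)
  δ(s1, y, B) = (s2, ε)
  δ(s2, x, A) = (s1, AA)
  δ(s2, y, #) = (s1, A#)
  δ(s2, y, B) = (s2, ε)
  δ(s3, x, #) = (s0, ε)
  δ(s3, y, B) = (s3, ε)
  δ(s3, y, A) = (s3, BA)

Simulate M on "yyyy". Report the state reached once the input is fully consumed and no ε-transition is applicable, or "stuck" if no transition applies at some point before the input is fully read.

(s0, yyyy, #)
  read y, top #: go to s0, push AB# → (s0, yyy, AB#)
  read y, top A: go to s1, push ε → (s1, yy, B#)
  read y, top B: go to s2, push ε → (s2, y, #)
  read y, top #: go to s1, push A# → (s1, ε, A#)
All input consumed; M is in state s1.

s1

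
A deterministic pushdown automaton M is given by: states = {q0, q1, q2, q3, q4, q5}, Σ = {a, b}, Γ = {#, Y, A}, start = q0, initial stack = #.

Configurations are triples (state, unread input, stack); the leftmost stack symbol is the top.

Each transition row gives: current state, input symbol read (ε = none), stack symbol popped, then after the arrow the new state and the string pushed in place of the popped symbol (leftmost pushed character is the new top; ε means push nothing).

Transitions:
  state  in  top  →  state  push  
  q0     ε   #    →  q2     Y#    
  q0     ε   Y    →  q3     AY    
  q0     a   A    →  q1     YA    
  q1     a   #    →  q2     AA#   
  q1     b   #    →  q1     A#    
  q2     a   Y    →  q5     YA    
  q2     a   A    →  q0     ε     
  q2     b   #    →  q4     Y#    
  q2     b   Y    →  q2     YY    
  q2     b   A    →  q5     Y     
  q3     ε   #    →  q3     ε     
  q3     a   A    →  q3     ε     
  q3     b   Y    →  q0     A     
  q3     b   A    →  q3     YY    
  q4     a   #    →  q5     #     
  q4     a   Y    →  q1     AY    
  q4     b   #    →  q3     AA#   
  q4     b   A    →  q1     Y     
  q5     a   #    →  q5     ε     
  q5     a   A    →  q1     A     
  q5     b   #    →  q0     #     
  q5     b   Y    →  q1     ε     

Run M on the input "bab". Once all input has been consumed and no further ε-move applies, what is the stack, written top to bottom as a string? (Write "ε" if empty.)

(q0, bab, #)
  ε-move, top #: go to q2, push Y# → (q2, bab, Y#)
  read b, top Y: go to q2, push YY → (q2, ab, YY#)
  read a, top Y: go to q5, push YA → (q5, b, YAY#)
  read b, top Y: go to q1, push ε → (q1, ε, AY#)
All input consumed in state q1 with stack AY#.

AY#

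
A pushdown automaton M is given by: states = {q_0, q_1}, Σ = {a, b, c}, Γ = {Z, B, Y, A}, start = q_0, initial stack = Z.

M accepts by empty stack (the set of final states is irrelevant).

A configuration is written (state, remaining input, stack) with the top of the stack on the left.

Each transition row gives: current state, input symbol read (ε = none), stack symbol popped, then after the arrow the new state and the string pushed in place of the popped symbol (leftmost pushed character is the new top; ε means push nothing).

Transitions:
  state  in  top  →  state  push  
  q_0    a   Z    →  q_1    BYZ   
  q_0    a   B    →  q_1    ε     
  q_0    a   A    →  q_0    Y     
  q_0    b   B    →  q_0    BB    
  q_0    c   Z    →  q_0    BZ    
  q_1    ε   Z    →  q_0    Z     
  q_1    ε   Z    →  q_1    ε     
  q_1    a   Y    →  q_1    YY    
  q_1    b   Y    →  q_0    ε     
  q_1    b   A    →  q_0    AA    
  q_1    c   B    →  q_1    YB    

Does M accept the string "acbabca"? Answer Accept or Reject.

Accept

One accepting computation: (q_0, acbabca, Z) ⊢ (q_1, cbabca, BYZ) ⊢ (q_1, babca, YBYZ) ⊢ (q_0, abca, BYZ) ⊢ (q_1, bca, YZ) ⊢ (q_0, ca, Z) ⊢ (q_0, a, BZ) ⊢ (q_1, ε, Z) ⊢ (q_1, ε, ε)
All input consumed and the stack is empty.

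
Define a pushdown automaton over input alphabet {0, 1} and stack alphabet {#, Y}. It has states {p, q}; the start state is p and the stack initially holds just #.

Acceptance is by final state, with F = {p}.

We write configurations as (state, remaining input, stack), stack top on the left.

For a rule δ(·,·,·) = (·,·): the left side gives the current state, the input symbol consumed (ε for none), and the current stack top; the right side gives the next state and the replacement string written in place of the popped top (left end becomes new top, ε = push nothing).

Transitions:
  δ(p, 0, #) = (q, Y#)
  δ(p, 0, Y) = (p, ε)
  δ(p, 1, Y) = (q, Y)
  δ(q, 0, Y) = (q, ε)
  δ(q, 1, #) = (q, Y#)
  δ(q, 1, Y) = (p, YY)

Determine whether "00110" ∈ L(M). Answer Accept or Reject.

One accepting computation: (p, 00110, #) ⊢ (q, 0110, Y#) ⊢ (q, 110, #) ⊢ (q, 10, Y#) ⊢ (p, 0, YY#) ⊢ (p, ε, Y#)
All input consumed and state p ∈ F.

Accept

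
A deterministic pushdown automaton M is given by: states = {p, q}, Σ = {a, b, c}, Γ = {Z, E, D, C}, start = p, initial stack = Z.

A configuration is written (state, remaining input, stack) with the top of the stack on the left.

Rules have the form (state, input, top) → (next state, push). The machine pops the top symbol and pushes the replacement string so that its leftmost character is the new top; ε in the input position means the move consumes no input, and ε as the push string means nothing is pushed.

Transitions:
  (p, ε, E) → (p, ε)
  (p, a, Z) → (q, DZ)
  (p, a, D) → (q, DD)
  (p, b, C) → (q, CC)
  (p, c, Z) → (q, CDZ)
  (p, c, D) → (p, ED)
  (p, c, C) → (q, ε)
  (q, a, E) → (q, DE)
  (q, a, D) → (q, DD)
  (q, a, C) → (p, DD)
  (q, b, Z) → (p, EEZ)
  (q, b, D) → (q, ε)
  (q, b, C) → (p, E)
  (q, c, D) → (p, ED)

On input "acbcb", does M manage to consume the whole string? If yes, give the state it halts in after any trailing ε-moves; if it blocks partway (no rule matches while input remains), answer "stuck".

stuck

(p, acbcb, Z)
  read a, top Z: go to q, push DZ → (q, cbcb, DZ)
  read c, top D: go to p, push ED → (p, bcb, EDZ)
  ε-move, top E: go to p, push ε → (p, bcb, DZ)
No transition for (p, b, top D); M blocks with input bcb remaining.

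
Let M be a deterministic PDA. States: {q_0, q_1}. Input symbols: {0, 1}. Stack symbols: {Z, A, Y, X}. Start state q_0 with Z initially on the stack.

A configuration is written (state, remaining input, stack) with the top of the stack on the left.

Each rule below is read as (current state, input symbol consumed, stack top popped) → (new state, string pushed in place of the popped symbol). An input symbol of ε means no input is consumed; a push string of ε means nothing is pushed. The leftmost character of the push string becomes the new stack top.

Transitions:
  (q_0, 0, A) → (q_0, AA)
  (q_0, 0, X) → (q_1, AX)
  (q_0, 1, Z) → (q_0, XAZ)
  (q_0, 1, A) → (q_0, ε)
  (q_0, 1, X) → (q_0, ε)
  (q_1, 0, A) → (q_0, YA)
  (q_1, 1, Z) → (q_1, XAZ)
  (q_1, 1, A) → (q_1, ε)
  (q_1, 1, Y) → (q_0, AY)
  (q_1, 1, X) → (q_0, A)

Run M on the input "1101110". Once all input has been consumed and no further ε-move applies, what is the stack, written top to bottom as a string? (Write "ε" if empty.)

(q_0, 1101110, Z)
  read 1, top Z: go to q_0, push XAZ → (q_0, 101110, XAZ)
  read 1, top X: go to q_0, push ε → (q_0, 01110, AZ)
  read 0, top A: go to q_0, push AA → (q_0, 1110, AAZ)
  read 1, top A: go to q_0, push ε → (q_0, 110, AZ)
  read 1, top A: go to q_0, push ε → (q_0, 10, Z)
  read 1, top Z: go to q_0, push XAZ → (q_0, 0, XAZ)
  read 0, top X: go to q_1, push AX → (q_1, ε, AXAZ)
All input consumed in state q_1 with stack AXAZ.

AXAZ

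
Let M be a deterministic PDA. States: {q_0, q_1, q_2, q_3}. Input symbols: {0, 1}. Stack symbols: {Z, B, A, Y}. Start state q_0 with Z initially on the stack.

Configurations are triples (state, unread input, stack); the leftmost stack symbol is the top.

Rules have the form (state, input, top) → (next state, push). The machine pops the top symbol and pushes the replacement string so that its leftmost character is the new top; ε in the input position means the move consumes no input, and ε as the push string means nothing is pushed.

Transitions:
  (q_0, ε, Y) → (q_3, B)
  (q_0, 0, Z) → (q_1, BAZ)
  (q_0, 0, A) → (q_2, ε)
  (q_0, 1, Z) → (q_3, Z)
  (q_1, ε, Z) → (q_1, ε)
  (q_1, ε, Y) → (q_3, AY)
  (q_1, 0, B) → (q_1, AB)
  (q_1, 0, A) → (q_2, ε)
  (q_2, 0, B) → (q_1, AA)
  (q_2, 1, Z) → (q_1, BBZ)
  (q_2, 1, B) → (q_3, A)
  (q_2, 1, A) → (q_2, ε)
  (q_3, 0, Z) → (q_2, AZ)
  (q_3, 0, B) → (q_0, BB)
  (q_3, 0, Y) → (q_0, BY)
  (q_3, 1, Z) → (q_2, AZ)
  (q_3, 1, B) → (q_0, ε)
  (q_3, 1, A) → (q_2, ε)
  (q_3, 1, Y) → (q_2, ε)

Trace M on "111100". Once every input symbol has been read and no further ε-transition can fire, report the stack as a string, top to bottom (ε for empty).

BBZ

(q_0, 111100, Z)
  read 1, top Z: go to q_3, push Z → (q_3, 11100, Z)
  read 1, top Z: go to q_2, push AZ → (q_2, 1100, AZ)
  read 1, top A: go to q_2, push ε → (q_2, 100, Z)
  read 1, top Z: go to q_1, push BBZ → (q_1, 00, BBZ)
  read 0, top B: go to q_1, push AB → (q_1, 0, ABBZ)
  read 0, top A: go to q_2, push ε → (q_2, ε, BBZ)
All input consumed in state q_2 with stack BBZ.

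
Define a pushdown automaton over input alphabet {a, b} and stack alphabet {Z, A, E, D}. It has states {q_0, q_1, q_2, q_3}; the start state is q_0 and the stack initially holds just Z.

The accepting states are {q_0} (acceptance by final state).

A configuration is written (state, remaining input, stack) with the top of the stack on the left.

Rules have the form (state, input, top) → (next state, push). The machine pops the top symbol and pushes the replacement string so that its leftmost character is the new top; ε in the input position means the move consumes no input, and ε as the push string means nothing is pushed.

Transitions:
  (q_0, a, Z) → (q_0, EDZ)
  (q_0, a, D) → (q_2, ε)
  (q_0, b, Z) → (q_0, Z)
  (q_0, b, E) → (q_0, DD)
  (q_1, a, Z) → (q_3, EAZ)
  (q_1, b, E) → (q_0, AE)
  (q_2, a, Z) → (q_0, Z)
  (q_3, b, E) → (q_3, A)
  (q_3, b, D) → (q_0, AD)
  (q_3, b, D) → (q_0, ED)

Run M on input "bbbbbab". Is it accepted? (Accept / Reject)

One accepting computation: (q_0, bbbbbab, Z) ⊢ (q_0, bbbbab, Z) ⊢ (q_0, bbbab, Z) ⊢ (q_0, bbab, Z) ⊢ (q_0, bab, Z) ⊢ (q_0, ab, Z) ⊢ (q_0, b, EDZ) ⊢ (q_0, ε, DDDZ)
All input consumed and state q_0 ∈ F.

Accept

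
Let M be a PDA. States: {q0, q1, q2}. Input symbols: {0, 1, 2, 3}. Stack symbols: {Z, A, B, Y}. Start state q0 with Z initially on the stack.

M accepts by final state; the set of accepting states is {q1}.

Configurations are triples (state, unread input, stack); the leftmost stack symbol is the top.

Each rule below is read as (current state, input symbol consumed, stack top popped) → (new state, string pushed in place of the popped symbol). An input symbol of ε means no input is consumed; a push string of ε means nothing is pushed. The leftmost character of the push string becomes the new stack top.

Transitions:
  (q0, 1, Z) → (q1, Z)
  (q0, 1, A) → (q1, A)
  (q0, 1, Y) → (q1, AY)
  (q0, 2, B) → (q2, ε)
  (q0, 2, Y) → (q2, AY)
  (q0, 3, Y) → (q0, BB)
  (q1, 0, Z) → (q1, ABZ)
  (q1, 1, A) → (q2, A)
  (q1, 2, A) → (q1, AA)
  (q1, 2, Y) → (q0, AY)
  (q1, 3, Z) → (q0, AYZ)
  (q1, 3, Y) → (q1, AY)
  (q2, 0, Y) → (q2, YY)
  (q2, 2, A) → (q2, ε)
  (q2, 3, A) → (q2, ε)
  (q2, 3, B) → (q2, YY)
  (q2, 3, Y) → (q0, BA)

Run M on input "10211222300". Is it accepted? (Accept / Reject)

No computation consumes all input and reaches a final state.

Reject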